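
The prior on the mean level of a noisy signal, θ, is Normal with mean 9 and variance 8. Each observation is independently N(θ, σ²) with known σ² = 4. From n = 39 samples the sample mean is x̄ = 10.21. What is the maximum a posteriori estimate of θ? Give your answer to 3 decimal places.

n = 39, x̄ = 10.21.
For a Normal prior and Normal likelihood with known variance, the posterior is Normal; its mode equals its mean, the precision-weighted average.
Prior precision 1/σ₀² = 1/8 = 0.125; data precision n/σ² = 39/4 = 9.75.
θ̂ = (0.125·9 + 9.75·10.21) / (0.125 + 9.75) = 100.6725/9.875 = 40269/3950 ≈ 10.195.

θ̂_MAP = 10.195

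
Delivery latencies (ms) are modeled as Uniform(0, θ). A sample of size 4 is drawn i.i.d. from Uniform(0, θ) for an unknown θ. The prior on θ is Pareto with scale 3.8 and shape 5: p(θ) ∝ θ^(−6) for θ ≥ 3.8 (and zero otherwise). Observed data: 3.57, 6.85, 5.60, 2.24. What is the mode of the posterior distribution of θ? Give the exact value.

The Uniform(0, θ) likelihood is θ^(−n) for θ ≥ max(xᵢ), zero otherwise. Here max(xᵢ) = 6.85.
Posterior ∝ θ^(−6) · θ^(−4) = θ^(−10) on θ ≥ max(3.8, 6.85) = 6.85.
This density is strictly decreasing in θ, so the posterior mode lies at the lower boundary of the support.

θ̂_MAP = 6.85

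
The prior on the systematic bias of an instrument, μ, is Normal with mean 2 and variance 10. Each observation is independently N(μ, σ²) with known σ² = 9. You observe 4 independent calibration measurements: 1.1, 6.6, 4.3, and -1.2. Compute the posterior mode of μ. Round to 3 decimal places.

μ̂_MAP = 2.571

n = 4; x̄ = (1.1 + 6.6 + 4.3 + (-1.2))/4 = 10.8/4 = 2.7.
For a Normal prior and Normal likelihood with known variance, the posterior is Normal; its mode equals its mean, the precision-weighted average.
Prior precision 1/σ₀² = 1/10 = 0.1; data precision n/σ² = 4/9.
μ̂ = (0.1·2 + (4/9)·2.7) / (0.1 + 4/9) = 1.4/(49/90) = 18/7 ≈ 2.571.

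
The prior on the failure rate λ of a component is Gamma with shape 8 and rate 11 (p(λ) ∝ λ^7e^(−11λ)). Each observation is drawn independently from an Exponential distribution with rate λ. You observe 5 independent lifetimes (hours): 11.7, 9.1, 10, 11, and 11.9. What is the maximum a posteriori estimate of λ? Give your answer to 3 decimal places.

λ̂_MAP = 0.185

The Exponential(rate=λ) likelihood is ∝ λ^n e^(−λΣtᵢ). Here n = 5 and Σtᵢ = 11.7 + 9.1 + 10 + 11 + 11.9 = 53.7.
Posterior ∝ λ^7e^(−11λ) · λ^5e^(−53.7λ) = λ^12e^(−64.7λ), i.e. Gamma(13, 64.7).
Mode = (a−1)/b = 12/64.7 ≈ 0.185.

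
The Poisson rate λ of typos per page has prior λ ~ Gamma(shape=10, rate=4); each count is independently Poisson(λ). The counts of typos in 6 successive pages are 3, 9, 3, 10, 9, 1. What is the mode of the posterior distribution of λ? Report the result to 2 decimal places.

λ̂_MAP = 4.40

Σxᵢ = 3+9+3+10+9+1 = 35, with n = 6.
Posterior ∝ λ^9e^(−4λ) · λ^35e^(−6λ) = λ^44e^(−10λ), i.e. Gamma(shape=45, rate=10).
The mode of a Gamma(a, b) with a ≥ 1 (shape–rate) is (a−1)/b = 44/10 ≈ 4.40.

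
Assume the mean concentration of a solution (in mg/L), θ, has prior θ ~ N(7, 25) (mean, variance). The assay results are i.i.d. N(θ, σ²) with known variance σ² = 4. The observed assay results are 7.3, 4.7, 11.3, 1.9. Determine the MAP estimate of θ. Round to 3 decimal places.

θ̂_MAP = 6.327

n = 4; x̄ = (7.3 + 4.7 + 11.3 + 1.9)/4 = 25.2/4 = 6.3.
For a Normal prior and Normal likelihood with known variance, the posterior is Normal; its mode equals its mean, the precision-weighted average.
Prior precision 1/σ₀² = 1/25 = 0.04; data precision n/σ² = 4/4 = 1.
θ̂ = (0.04·7 + 1·6.3) / (0.04 + 1) = 6.58/1.04 = 329/52 ≈ 6.327.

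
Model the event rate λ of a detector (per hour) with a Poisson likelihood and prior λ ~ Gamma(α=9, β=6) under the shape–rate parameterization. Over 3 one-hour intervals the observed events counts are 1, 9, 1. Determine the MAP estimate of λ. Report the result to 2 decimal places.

λ̂_MAP = 2.11

Σxᵢ = 1+9+1 = 11, with n = 3.
Posterior ∝ λ^8e^(−6λ) · λ^11e^(−3λ) = λ^19e^(−9λ), i.e. Gamma(shape=20, rate=9).
The mode of a Gamma(a, b) with a ≥ 1 (shape–rate) is (a−1)/b = 19/9 ≈ 2.11.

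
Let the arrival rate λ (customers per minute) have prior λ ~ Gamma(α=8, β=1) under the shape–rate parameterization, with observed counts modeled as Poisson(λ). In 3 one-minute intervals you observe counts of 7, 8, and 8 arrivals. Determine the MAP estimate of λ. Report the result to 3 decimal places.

Σxᵢ = 7+8+8 = 23, with n = 3.
Posterior ∝ λ^7e^(−1λ) · λ^23e^(−3λ) = λ^30e^(−4λ), i.e. Gamma(shape=31, rate=4).
The mode of a Gamma(a, b) with a ≥ 1 (shape–rate) is (a−1)/b = 30/4 ≈ 7.500.

λ̂_MAP = 7.500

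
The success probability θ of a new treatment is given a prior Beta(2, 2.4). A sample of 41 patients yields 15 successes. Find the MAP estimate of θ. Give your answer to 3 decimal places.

θ̂_MAP = 0.369

Prior: Beta(2, 2.4).
Data: 15 successes in 41 trials. The binomial likelihood contributes θ^15(1−θ)^26, so the posterior is Beta(2+15, 2.4+26) = Beta(17, 28.4).
For Beta(a, b) with a, b > 1 the mode is (a−1)/(a+b−2) = 16/43.4 ≈ 0.369.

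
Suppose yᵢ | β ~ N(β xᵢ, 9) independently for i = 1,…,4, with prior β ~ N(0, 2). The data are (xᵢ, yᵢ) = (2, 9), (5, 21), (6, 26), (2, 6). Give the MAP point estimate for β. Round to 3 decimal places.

β̂_MAP = 3.959

log p(β | y) = −Σ(yᵢ − βxᵢ)²/(2·9) − β²/(2·2) + const.
Setting the derivative to zero: Σxᵢ(yᵢ − βxᵢ)/9 − β/2 = 0, so β = Σxᵢyᵢ / (Σxᵢ² + σ²/τ²).
Σxᵢyᵢ = 2·9 + 5·21 + 6·26 + 2·6 = 291; Σxᵢ² = 69; σ²/τ² = 4.5.
β̂_MAP = 291 / (69 + 4.5) = 291/73.5 ≈ 3.959.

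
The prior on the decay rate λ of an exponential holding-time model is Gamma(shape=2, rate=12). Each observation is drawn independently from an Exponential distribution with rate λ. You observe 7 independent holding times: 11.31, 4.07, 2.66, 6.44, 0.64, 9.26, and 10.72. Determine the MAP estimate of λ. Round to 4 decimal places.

The Exponential(rate=λ) likelihood is ∝ λ^n e^(−λΣtᵢ). Here n = 7 and Σtᵢ = 11.31 + 4.07 + 2.66 + 6.44 + 0.64 + 9.26 + 10.72 = 45.10.
Posterior ∝ λe^(−12λ) · λ^7e^(−45.10λ) = λ^8e^(−57.10λ), i.e. Gamma(9, 57.10).
Mode = (a−1)/b = 8/57.10 ≈ 0.1401.

λ̂_MAP = 0.1401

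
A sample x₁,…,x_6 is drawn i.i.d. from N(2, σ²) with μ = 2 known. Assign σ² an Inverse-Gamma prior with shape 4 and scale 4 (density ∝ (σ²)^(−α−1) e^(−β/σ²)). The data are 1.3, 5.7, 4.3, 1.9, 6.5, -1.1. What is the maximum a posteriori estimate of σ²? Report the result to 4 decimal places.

Sum of squared deviations about the known mean: SS = (1.3−2)² + (5.7−2)² + (4.3−2)² + (1.9−2)² + (6.5−2)² + (-1.1−2)² = 49.34.
The Normal likelihood contributes (σ²)^(−n/2) exp(−SS/(2σ²)), so the posterior is Inverse-Gamma(α + n/2, β + SS/2) = Inverse-Gamma(7, 28.67).
The mode of Inverse-Gamma(a, b) is b/(a+1) = 28.67/8 ≈ 3.5838.

σ̂²_MAP = 3.5838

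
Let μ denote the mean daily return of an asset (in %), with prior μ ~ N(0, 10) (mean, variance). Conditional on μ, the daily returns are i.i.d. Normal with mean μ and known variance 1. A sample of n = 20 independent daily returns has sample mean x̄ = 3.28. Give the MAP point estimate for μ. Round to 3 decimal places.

μ̂_MAP = 3.264

n = 20, x̄ = 3.28.
For a Normal prior and Normal likelihood with known variance, the posterior is Normal; its mode equals its mean, the precision-weighted average.
Prior precision 1/σ₀² = 1/10 = 0.1; data precision n/σ² = 20/1 = 20.
μ̂ = (0.1·0 + 20·3.28) / (0.1 + 20) = 65.6/20.1 = 656/201 ≈ 3.264.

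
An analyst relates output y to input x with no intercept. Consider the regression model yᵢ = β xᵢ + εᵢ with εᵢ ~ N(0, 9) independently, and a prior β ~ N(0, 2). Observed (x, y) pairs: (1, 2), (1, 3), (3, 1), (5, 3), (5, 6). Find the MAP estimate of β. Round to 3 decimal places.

log p(β | y) = −Σ(yᵢ − βxᵢ)²/(2·9) − β²/(2·2) + const.
Setting the derivative to zero: Σxᵢ(yᵢ − βxᵢ)/9 − β/2 = 0, so β = Σxᵢyᵢ / (Σxᵢ² + σ²/τ²).
Σxᵢyᵢ = 1·2 + 1·3 + 3·1 + 5·3 + 5·6 = 53; Σxᵢ² = 61; σ²/τ² = 4.5.
β̂_MAP = 53 / (61 + 4.5) = 53/65.5 ≈ 0.809.

β̂_MAP = 0.809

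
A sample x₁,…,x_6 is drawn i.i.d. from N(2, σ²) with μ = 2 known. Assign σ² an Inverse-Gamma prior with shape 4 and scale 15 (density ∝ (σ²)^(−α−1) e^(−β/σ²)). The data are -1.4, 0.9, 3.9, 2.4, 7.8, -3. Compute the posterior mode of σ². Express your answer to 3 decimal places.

σ̂²_MAP = 6.574

Sum of squared deviations about the known mean: SS = (-1.4−2)² + (0.9−2)² + (3.9−2)² + (2.4−2)² + (7.8−2)² + (-3−2)² = 75.18.
The Normal likelihood contributes (σ²)^(−n/2) exp(−SS/(2σ²)), so the posterior is Inverse-Gamma(α + n/2, β + SS/2) = Inverse-Gamma(7, 52.59).
The mode of Inverse-Gamma(a, b) is b/(a+1) = 52.59/8 ≈ 6.574.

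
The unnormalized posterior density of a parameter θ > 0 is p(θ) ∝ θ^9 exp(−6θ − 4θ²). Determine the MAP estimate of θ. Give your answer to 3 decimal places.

θ̂_MAP = 0.750

ℓ'(θ) = 9/θ − 6 − 8θ. Setting this to zero and multiplying by θ: 8θ² + 6θ − 9 = 0.
θ = (−6 + √(6² + 4·8·9)) / (2·8) = (−6 + √324) / 16 = (−6 + 18)/16 = 3/4.
ℓ''(θ) = −9/θ² − 8 < 0, confirming a maximum.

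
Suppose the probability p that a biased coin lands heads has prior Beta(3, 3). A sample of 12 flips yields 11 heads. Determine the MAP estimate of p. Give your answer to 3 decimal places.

p̂_MAP = 0.813

Prior: Beta(3, 3).
Data: 11 successes in 12 trials. The binomial likelihood contributes p^11(1−p)^1, so the posterior is Beta(3+11, 3+1) = Beta(14, 4).
For Beta(a, b) with a, b > 1 the mode is (a−1)/(a+b−2) = 13/16 ≈ 0.813.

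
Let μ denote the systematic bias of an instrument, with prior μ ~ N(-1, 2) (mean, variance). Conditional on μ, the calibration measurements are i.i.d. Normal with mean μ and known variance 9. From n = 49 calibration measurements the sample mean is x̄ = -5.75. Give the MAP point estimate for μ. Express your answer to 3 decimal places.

n = 49, x̄ = -5.75.
For a Normal prior and Normal likelihood with known variance, the posterior is Normal; its mode equals its mean, the precision-weighted average.
Prior precision 1/σ₀² = 1/2 = 0.5; data precision n/σ² = 49/9.
μ̂ = (0.5·(-1) + (49/9)·(-5.75)) / (0.5 + 49/9) = (-1145/36)/(107/18) = -1145/214 ≈ -5.350.

μ̂_MAP = -5.350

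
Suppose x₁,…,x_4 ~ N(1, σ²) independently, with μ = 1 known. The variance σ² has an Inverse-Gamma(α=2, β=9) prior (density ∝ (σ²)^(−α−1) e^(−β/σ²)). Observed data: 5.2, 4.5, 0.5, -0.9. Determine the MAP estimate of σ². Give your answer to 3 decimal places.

Sum of squared deviations about the known mean: SS = (5.2−1)² + (4.5−1)² + (0.5−1)² + (-0.9−1)² = 33.75.
The Normal likelihood contributes (σ²)^(−n/2) exp(−SS/(2σ²)), so the posterior is Inverse-Gamma(α + n/2, β + SS/2) = Inverse-Gamma(4, 25.875).
The mode of Inverse-Gamma(a, b) is b/(a+1) = 25.875/5 ≈ 5.175.

σ̂²_MAP = 5.175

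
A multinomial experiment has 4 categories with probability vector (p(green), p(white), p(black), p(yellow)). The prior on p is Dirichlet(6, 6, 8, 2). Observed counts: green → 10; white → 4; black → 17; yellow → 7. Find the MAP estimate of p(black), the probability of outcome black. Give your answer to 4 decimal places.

The posterior is Dirichlet(αᵢ + nᵢ) = Dirichlet(16, 10, 25, 9).
For a Dirichlet(a₁,…,a_K) with all aᵢ > 1, the mode has j-th component (aⱼ − 1)/(Σaᵢ − K).
Here Σaᵢ = 60 and K = 4, so p(black) = (25 − 1)/(60 − 4) = 24/56 ≈ 0.4286.

MAP estimate of p(black) = 0.4286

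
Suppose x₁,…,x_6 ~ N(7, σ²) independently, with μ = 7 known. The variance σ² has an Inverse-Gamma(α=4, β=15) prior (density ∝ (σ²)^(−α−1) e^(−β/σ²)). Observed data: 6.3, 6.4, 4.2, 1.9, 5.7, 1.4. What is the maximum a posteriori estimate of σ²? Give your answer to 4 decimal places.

Sum of squared deviations about the known mean: SS = (6.3−7)² + (6.4−7)² + (4.2−7)² + (1.9−7)² + (5.7−7)² + (1.4−7)² = 67.75.
The Normal likelihood contributes (σ²)^(−n/2) exp(−SS/(2σ²)), so the posterior is Inverse-Gamma(α + n/2, β + SS/2) = Inverse-Gamma(7, 48.875).
The mode of Inverse-Gamma(a, b) is b/(a+1) = 48.875/8 ≈ 6.1094.

σ̂²_MAP = 6.1094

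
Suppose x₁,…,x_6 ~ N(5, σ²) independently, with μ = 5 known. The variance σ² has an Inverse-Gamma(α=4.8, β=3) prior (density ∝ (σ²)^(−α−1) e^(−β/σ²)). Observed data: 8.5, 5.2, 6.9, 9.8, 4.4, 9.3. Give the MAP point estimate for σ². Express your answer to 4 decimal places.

Sum of squared deviations about the known mean: SS = (8.5−5)² + (5.2−5)² + (6.9−5)² + (9.8−5)² + (4.4−5)² + (9.3−5)² = 57.79.
The Normal likelihood contributes (σ²)^(−n/2) exp(−SS/(2σ²)), so the posterior is Inverse-Gamma(α + n/2, β + SS/2) = Inverse-Gamma(7.8, 31.895).
The mode of Inverse-Gamma(a, b) is b/(a+1) = 31.895/8.8 ≈ 3.6244.

σ̂²_MAP = 3.6244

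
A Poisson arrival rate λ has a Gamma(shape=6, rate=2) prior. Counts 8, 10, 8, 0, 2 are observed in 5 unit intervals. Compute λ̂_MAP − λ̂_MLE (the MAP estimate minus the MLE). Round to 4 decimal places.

Σxᵢ = 28. Posterior is Gamma(34, 7); MAP = (34−1)/7 = 33/7 ≈ 4.71429.
MLE = x̄ = 28/5 ≈ 5.60000.
Difference = 33/7 − 28/5 = -31/35 ≈ -0.8857.

MAP − MLE = -0.8857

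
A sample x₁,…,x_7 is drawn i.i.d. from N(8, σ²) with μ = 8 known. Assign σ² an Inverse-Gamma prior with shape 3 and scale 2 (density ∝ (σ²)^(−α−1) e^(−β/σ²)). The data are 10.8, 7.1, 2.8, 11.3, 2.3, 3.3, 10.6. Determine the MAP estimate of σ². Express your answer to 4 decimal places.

Sum of squared deviations about the known mean: SS = (10.8−8)² + (7.1−8)² + (2.8−8)² + (11.3−8)² + (2.3−8)² + (3.3−8)² + (10.6−8)² = 107.92.
The Normal likelihood contributes (σ²)^(−n/2) exp(−SS/(2σ²)), so the posterior is Inverse-Gamma(α + n/2, β + SS/2) = Inverse-Gamma(6.5, 55.96).
The mode of Inverse-Gamma(a, b) is b/(a+1) = 55.96/7.5 ≈ 7.4613.

σ̂²_MAP = 7.4613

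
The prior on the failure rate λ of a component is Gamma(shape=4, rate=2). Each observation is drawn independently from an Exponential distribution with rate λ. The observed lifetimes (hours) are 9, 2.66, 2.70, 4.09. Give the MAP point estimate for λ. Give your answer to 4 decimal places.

The Exponential(rate=λ) likelihood is ∝ λ^n e^(−λΣtᵢ). Here n = 4 and Σtᵢ = 9 + 2.66 + 2.70 + 4.09 = 18.45.
Posterior ∝ λ^3e^(−2λ) · λ^4e^(−18.45λ) = λ^7e^(−20.45λ), i.e. Gamma(8, 20.45).
Mode = (a−1)/b = 7/20.45 ≈ 0.3423.

λ̂_MAP = 0.3423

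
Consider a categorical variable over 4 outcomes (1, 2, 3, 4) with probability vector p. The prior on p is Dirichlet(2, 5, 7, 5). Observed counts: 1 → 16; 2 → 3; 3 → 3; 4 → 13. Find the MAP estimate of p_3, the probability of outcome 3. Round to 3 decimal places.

MAP estimate: 0.180

The posterior is Dirichlet(αᵢ + nᵢ) = Dirichlet(18, 8, 10, 18).
For a Dirichlet(a₁,…,a_K) with all aᵢ > 1, the mode has j-th component (aⱼ − 1)/(Σaᵢ − K).
Here Σaᵢ = 54 and K = 4, so p_3 = (10 − 1)/(54 − 4) = 9/50 ≈ 0.180.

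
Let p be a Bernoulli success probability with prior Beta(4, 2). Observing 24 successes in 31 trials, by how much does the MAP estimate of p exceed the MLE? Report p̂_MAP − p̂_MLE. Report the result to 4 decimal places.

Posterior is Beta(28, 9); MAP = (28−1)/(37−2) = 27/35 ≈ 0.77143.
MLE ignores the prior: p̂_MLE = k/n = 24/31 ≈ 0.77419.
Difference = 27/35 − 24/31 = -3/1085 ≈ -0.0028.

MAP − MLE = -0.0028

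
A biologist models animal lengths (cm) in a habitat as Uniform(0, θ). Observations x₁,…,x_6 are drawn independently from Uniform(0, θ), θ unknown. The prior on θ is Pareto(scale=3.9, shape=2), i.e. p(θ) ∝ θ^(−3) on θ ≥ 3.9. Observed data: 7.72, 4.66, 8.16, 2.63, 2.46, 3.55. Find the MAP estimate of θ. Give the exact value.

The Uniform(0, θ) likelihood is θ^(−n) for θ ≥ max(xᵢ), zero otherwise. Here max(xᵢ) = 8.16.
Posterior ∝ θ^(−3) · θ^(−6) = θ^(−9) on θ ≥ max(3.9, 8.16) = 8.16.
This density is strictly decreasing in θ, so the posterior mode lies at the lower boundary of the support.

θ̂_MAP = 8.16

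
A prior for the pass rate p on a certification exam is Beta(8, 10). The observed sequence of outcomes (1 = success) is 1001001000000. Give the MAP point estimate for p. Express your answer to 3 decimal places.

p̂_MAP = 0.345

Prior: Beta(8, 10).
Data: 3 successes in 13 trials (from the sequence). The binomial likelihood contributes p^3(1−p)^10, so the posterior is Beta(8+3, 10+10) = Beta(11, 20).
For Beta(a, b) with a, b > 1 the mode is (a−1)/(a+b−2) = 10/29 ≈ 0.345.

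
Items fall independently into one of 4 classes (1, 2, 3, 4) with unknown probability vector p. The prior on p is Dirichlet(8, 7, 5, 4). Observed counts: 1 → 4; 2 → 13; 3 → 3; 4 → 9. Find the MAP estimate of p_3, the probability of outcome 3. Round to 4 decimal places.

MAP estimate: 0.1429

The posterior is Dirichlet(αᵢ + nᵢ) = Dirichlet(12, 20, 8, 13).
For a Dirichlet(a₁,…,a_K) with all aᵢ > 1, the mode has j-th component (aⱼ − 1)/(Σaᵢ − K).
Here Σaᵢ = 53 and K = 4, so p_3 = (8 − 1)/(53 − 4) = 7/49 ≈ 0.1429.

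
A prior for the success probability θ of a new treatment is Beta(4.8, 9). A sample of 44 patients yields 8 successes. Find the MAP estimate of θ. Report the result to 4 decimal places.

θ̂_MAP = 0.2115

Prior: Beta(4.8, 9).
Data: 8 successes in 44 trials. The binomial likelihood contributes θ^8(1−θ)^36, so the posterior is Beta(4.8+8, 9+36) = Beta(12.8, 45).
For Beta(a, b) with a, b > 1 the mode is (a−1)/(a+b−2) = 11.8/55.8 ≈ 0.2115.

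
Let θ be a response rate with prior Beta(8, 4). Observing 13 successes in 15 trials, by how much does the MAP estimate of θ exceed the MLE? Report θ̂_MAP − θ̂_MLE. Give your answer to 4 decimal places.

Posterior is Beta(21, 6); MAP = (21−1)/(27−2) = 20/25 ≈ 0.80000.
MLE ignores the prior: θ̂_MLE = k/n = 13/15 ≈ 0.86667.
Difference = 20/25 − 13/15 = -1/15 ≈ -0.0667.

MAP − MLE = -0.0667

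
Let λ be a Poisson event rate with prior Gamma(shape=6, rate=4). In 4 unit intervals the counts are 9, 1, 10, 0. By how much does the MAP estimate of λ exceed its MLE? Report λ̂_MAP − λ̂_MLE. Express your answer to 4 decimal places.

MAP − MLE = -1.8750

Σxᵢ = 20. Posterior is Gamma(26, 8); MAP = (26−1)/8 = 25/8 ≈ 3.12500.
MLE = x̄ = 20/4 ≈ 5.00000.
Difference = 25/8 − 20/4 = -15/8 ≈ -1.8750.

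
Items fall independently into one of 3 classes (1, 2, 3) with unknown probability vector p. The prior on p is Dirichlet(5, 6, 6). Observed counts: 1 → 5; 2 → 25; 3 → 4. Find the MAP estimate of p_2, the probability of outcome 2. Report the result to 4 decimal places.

The posterior is Dirichlet(αᵢ + nᵢ) = Dirichlet(10, 31, 10).
For a Dirichlet(a₁,…,a_K) with all aᵢ > 1, the mode has j-th component (aⱼ − 1)/(Σaᵢ − K).
Here Σaᵢ = 51 and K = 3, so p_2 = (31 − 1)/(51 − 3) = 30/48 ≈ 0.6250.

MAP estimate: 0.6250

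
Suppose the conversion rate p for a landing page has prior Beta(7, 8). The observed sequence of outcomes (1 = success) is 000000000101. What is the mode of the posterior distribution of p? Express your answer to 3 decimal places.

Prior: Beta(7, 8).
Data: 2 successes in 12 trials (from the sequence). The binomial likelihood contributes p^2(1−p)^10, so the posterior is Beta(7+2, 8+10) = Beta(9, 18).
For Beta(a, b) with a, b > 1 the mode is (a−1)/(a+b−2) = 8/25 ≈ 0.320.

p̂_MAP = 0.320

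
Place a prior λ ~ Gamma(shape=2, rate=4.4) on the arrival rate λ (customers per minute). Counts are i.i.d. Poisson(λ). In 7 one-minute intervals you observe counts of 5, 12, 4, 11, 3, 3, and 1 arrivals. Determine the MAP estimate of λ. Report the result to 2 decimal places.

λ̂_MAP = 3.51

Σxᵢ = 5+12+4+11+3+3+1 = 39, with n = 7.
Posterior ∝ λe^(−4.4λ) · λ^39e^(−7λ) = λ^40e^(−11.4λ), i.e. Gamma(shape=41, rate=11.4).
The mode of a Gamma(a, b) with a ≥ 1 (shape–rate) is (a−1)/b = 40/11.4 ≈ 3.51.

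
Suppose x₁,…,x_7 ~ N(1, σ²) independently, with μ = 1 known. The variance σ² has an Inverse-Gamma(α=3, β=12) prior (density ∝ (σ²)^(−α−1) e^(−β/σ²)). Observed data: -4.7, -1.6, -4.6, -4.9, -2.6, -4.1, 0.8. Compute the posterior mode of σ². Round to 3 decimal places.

Sum of squared deviations about the known mean: SS = (-4.7−1)² + (-1.6−1)² + (-4.6−1)² + (-4.9−1)² + (-2.6−1)² + (-4.1−1)² + (0.8−1)² = 144.43.
The Normal likelihood contributes (σ²)^(−n/2) exp(−SS/(2σ²)), so the posterior is Inverse-Gamma(α + n/2, β + SS/2) = Inverse-Gamma(6.5, 84.215).
The mode of Inverse-Gamma(a, b) is b/(a+1) = 84.215/7.5 ≈ 11.229.

σ̂²_MAP = 11.229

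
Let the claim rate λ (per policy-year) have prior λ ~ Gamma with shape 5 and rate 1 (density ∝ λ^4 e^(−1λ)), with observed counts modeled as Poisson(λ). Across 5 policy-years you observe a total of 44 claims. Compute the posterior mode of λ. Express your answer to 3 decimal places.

Σxᵢ = 44, n = 5.
Posterior ∝ λ^4e^(−1λ) · λ^44e^(−5λ) = λ^48e^(−6λ), i.e. Gamma(shape=49, rate=6).
The mode of a Gamma(a, b) with a ≥ 1 (shape–rate) is (a−1)/b = 48/6 ≈ 8.000.

λ̂_MAP = 8.000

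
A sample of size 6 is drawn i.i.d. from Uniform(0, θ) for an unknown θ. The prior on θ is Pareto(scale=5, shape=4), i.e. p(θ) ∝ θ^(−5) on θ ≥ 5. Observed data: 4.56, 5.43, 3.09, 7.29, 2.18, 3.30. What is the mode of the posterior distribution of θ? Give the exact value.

The Uniform(0, θ) likelihood is θ^(−n) for θ ≥ max(xᵢ), zero otherwise. Here max(xᵢ) = 7.29.
Posterior ∝ θ^(−5) · θ^(−6) = θ^(−11) on θ ≥ max(5, 7.29) = 7.29.
This density is strictly decreasing in θ, so the posterior mode lies at the lower boundary of the support.

θ̂_MAP = 7.29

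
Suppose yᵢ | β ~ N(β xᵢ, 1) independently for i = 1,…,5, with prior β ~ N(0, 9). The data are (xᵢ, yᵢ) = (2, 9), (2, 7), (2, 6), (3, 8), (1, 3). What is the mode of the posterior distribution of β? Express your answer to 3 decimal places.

log p(β | y) = −Σ(yᵢ − βxᵢ)²/(2·1) − β²/(2·9) + const.
Setting the derivative to zero: Σxᵢ(yᵢ − βxᵢ)/1 − β/9 = 0, so β = Σxᵢyᵢ / (Σxᵢ² + σ²/τ²).
Σxᵢyᵢ = 2·9 + 2·7 + 2·6 + 3·8 + 1·3 = 71; Σxᵢ² = 22; σ²/τ² = 1/9.
β̂_MAP = 71 / (22 + 1/9) = 71/(199/9) = 639/199 ≈ 3.211.

β̂_MAP = 3.211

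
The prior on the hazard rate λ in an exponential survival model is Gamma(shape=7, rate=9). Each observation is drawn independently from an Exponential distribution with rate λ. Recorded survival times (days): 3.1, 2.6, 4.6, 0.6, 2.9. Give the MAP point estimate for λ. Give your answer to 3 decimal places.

The Exponential(rate=λ) likelihood is ∝ λ^n e^(−λΣtᵢ). Here n = 5 and Σtᵢ = 3.1 + 2.6 + 4.6 + 0.6 + 2.9 = 13.8.
Posterior ∝ λ^6e^(−9λ) · λ^5e^(−13.8λ) = λ^11e^(−22.8λ), i.e. Gamma(12, 22.8).
Mode = (a−1)/b = 11/22.8 ≈ 0.482.

λ̂_MAP = 0.482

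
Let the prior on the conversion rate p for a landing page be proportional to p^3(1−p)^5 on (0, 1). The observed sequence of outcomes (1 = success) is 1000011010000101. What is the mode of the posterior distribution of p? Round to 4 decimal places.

p̂_MAP = 0.3750

The prior density ∝ p^3(1−p)^5 is the kernel of Beta(4, 6).
Data: 6 successes in 16 trials (from the sequence). The binomial likelihood contributes p^6(1−p)^10, so the posterior is Beta(4+6, 6+10) = Beta(10, 16).
For Beta(a, b) with a, b > 1 the mode is (a−1)/(a+b−2) = 9/24 ≈ 0.3750.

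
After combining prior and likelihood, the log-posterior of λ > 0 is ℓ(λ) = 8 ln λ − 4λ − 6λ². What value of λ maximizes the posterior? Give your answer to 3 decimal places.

ℓ'(λ) = 8/λ − 4 − 12λ. Setting this to zero and multiplying by λ: 12λ² + 4λ − 8 = 0.
λ = (−4 + √(4² + 4·12·8)) / (2·12) = (−4 + √400) / 24 = (−4 + 20)/24 = 2/3.
ℓ''(λ) = −8/λ² − 12 < 0, confirming a maximum.

λ̂_MAP = 0.667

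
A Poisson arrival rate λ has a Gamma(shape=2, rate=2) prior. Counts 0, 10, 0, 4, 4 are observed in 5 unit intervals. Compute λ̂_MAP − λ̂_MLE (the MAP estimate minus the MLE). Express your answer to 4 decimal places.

Σxᵢ = 18. Posterior is Gamma(20, 7); MAP = (20−1)/7 = 19/7 ≈ 2.71429.
MLE = x̄ = 18/5 ≈ 3.60000.
Difference = 19/7 − 18/5 = -31/35 ≈ -0.8857.

MAP − MLE = -0.8857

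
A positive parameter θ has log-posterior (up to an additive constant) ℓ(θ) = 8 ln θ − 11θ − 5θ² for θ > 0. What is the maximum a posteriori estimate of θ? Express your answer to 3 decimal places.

θ̂_MAP = 0.500

ℓ'(θ) = 8/θ − 11 − 10θ. Setting this to zero and multiplying by θ: 10θ² + 11θ − 8 = 0.
θ = (−11 + √(11² + 4·10·8)) / (2·10) = (−11 + √441) / 20 = (−11 + 21)/20 = 1/2.
ℓ''(θ) = −8/θ² − 10 < 0, confirming a maximum.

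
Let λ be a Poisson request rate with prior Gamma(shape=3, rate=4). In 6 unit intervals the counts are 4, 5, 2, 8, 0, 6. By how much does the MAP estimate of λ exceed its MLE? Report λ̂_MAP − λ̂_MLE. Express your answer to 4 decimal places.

MAP − MLE = -1.4667

Σxᵢ = 25. Posterior is Gamma(28, 10); MAP = (28−1)/10 = 27/10 ≈ 2.70000.
MLE = x̄ = 25/6 ≈ 4.16667.
Difference = 27/10 − 25/6 = -22/15 ≈ -1.4667.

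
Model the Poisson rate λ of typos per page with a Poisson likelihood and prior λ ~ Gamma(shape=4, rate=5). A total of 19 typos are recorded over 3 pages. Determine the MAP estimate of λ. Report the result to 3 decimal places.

Σxᵢ = 19, n = 3.
Posterior ∝ λ^3e^(−5λ) · λ^19e^(−3λ) = λ^22e^(−8λ), i.e. Gamma(shape=23, rate=8).
The mode of a Gamma(a, b) with a ≥ 1 (shape–rate) is (a−1)/b = 22/8 ≈ 2.750.

λ̂_MAP = 2.750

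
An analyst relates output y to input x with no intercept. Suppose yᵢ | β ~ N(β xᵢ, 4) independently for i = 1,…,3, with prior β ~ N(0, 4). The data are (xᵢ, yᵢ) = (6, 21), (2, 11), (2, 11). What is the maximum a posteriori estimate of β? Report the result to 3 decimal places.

β̂_MAP = 3.778

log p(β | y) = −Σ(yᵢ − βxᵢ)²/(2·4) − β²/(2·4) + const.
Setting the derivative to zero: Σxᵢ(yᵢ − βxᵢ)/4 − β/4 = 0, so β = Σxᵢyᵢ / (Σxᵢ² + σ²/τ²).
Σxᵢyᵢ = 6·21 + 2·11 + 2·11 = 170; Σxᵢ² = 44; σ²/τ² = 1.
β̂_MAP = 170 / (44 + 1) = 170/45 ≈ 3.778.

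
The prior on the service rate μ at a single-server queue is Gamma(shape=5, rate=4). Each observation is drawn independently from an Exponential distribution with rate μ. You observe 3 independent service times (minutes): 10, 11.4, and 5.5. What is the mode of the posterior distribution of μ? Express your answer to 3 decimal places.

μ̂_MAP = 0.227

The Exponential(rate=μ) likelihood is ∝ μ^n e^(−μΣtᵢ). Here n = 3 and Σtᵢ = 10 + 11.4 + 5.5 = 26.9.
Posterior ∝ μ^4e^(−4μ) · μ^3e^(−26.9μ) = μ^7e^(−30.9μ), i.e. Gamma(8, 30.9).
Mode = (a−1)/b = 7/30.9 ≈ 0.227.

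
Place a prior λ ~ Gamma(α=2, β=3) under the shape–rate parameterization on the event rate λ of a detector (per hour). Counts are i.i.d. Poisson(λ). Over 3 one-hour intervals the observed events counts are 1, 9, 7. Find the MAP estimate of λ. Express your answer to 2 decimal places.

λ̂_MAP = 3.00

Σxᵢ = 1+9+7 = 17, with n = 3.
Posterior ∝ λe^(−3λ) · λ^17e^(−3λ) = λ^18e^(−6λ), i.e. Gamma(shape=19, rate=6).
The mode of a Gamma(a, b) with a ≥ 1 (shape–rate) is (a−1)/b = 18/6 ≈ 3.00.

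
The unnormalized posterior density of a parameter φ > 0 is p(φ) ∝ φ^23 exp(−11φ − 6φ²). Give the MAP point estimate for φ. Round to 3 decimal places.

φ̂_MAP = 1.000

ℓ'(φ) = 23/φ − 11 − 12φ. Setting this to zero and multiplying by φ: 12φ² + 11φ − 23 = 0.
φ = (−11 + √(11² + 4·12·23)) / (2·12) = (−11 + √1225) / 24 = (−11 + 35)/24 = 1.
ℓ''(φ) = −23/φ² − 12 < 0, confirming a maximum.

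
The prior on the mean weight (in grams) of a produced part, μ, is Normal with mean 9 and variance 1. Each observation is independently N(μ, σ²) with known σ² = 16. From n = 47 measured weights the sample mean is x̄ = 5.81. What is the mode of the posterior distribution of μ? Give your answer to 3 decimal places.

n = 47, x̄ = 5.81.
For a Normal prior and Normal likelihood with known variance, the posterior is Normal; its mode equals its mean, the precision-weighted average.
Prior precision 1/σ₀² = 1/1 = 1; data precision n/σ² = 47/16 = 2.9375.
μ̂ = (1·9 + 2.9375·5.81) / (1 + 2.9375) = 26.066875/3.9375 = 41707/6300 ≈ 6.620.

μ̂_MAP = 6.620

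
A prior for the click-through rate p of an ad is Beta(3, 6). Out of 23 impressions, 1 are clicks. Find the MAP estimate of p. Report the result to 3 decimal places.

p̂_MAP = 0.100

Prior: Beta(3, 6).
Data: 1 success in 23 trials. The binomial likelihood contributes p(1−p)^22, so the posterior is Beta(3+1, 6+22) = Beta(4, 28).
For Beta(a, b) with a, b > 1 the mode is (a−1)/(a+b−2) = 3/30 ≈ 0.100.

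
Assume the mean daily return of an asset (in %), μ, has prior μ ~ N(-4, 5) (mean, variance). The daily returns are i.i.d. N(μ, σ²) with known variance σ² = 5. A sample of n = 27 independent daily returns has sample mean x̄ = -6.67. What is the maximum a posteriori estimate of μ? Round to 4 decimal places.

μ̂_MAP = -6.5746

n = 27, x̄ = -6.67.
For a Normal prior and Normal likelihood with known variance, the posterior is Normal; its mode equals its mean, the precision-weighted average.
Prior precision 1/σ₀² = 1/5 = 0.2; data precision n/σ² = 27/5 = 5.4.
μ̂ = (0.2·(-4) + 5.4·(-6.67)) / (0.2 + 5.4) = (-36.818)/5.6 = -18409/2800 ≈ -6.5746.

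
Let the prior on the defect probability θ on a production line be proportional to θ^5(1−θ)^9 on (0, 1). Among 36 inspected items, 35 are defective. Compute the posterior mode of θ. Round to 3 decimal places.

The prior density ∝ θ^5(1−θ)^9 is the kernel of Beta(6, 10).
Data: 35 successes in 36 trials. The binomial likelihood contributes θ^35(1−θ)^1, so the posterior is Beta(6+35, 10+1) = Beta(41, 11).
For Beta(a, b) with a, b > 1 the mode is (a−1)/(a+b−2) = 40/50 ≈ 0.800.

θ̂_MAP = 0.800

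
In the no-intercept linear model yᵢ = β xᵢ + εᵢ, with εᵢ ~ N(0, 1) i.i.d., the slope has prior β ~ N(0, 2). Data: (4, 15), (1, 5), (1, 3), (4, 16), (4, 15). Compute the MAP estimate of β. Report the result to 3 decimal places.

β̂_MAP = 3.802

log p(β | y) = −Σ(yᵢ − βxᵢ)²/(2·1) − β²/(2·2) + const.
Setting the derivative to zero: Σxᵢ(yᵢ − βxᵢ)/1 − β/2 = 0, so β = Σxᵢyᵢ / (Σxᵢ² + σ²/τ²).
Σxᵢyᵢ = 4·15 + 1·5 + 1·3 + 4·16 + 4·15 = 192; Σxᵢ² = 50; σ²/τ² = 0.5.
β̂_MAP = 192 / (50 + 0.5) = 192/50.5 ≈ 3.802.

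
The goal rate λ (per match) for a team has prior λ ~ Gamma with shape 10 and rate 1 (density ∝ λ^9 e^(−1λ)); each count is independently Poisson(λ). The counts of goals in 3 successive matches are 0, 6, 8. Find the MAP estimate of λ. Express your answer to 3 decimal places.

λ̂_MAP = 5.750

Σxᵢ = 0+6+8 = 14, with n = 3.
Posterior ∝ λ^9e^(−1λ) · λ^14e^(−3λ) = λ^23e^(−4λ), i.e. Gamma(shape=24, rate=4).
The mode of a Gamma(a, b) with a ≥ 1 (shape–rate) is (a−1)/b = 23/4 ≈ 5.750.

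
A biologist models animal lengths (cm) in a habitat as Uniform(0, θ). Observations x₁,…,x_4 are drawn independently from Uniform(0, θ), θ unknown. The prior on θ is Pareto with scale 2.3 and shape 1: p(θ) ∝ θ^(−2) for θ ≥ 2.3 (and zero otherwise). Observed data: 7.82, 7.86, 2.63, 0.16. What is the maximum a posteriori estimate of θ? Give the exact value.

The Uniform(0, θ) likelihood is θ^(−n) for θ ≥ max(xᵢ), zero otherwise. Here max(xᵢ) = 7.86.
Posterior ∝ θ^(−2) · θ^(−4) = θ^(−6) on θ ≥ max(2.3, 7.86) = 7.86.
This density is strictly decreasing in θ, so the posterior mode lies at the lower boundary of the support.

θ̂_MAP = 7.86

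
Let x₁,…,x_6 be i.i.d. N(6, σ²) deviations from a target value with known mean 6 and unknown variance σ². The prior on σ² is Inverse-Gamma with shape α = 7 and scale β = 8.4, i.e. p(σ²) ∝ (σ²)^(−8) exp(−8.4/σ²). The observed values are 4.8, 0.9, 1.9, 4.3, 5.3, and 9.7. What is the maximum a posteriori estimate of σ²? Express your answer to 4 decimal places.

σ̂²_MAP = 3.5514

Sum of squared deviations about the known mean: SS = (4.8−6)² + (0.9−6)² + (1.9−6)² + (4.3−6)² + (5.3−6)² + (9.7−6)² = 61.33.
The Normal likelihood contributes (σ²)^(−n/2) exp(−SS/(2σ²)), so the posterior is Inverse-Gamma(α + n/2, β + SS/2) = Inverse-Gamma(10, 39.065).
The mode of Inverse-Gamma(a, b) is b/(a+1) = 39.065/11 ≈ 3.5514.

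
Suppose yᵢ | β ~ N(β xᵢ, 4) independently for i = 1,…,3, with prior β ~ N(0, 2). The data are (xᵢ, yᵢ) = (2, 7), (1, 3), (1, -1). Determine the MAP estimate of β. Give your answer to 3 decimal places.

log p(β | y) = −Σ(yᵢ − βxᵢ)²/(2·4) − β²/(2·2) + const.
Setting the derivative to zero: Σxᵢ(yᵢ − βxᵢ)/4 − β/2 = 0, so β = Σxᵢyᵢ / (Σxᵢ² + σ²/τ²).
Σxᵢyᵢ = 2·7 + 1·3 + 1·(-1) = 16; Σxᵢ² = 6; σ²/τ² = 2.
β̂_MAP = 16 / (6 + 2) = 16/8 ≈ 2.000.

β̂_MAP = 2.000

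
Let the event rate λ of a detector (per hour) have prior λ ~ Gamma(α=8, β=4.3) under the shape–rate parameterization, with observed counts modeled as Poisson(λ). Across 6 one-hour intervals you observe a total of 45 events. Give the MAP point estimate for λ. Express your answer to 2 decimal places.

λ̂_MAP = 5.05

Σxᵢ = 45, n = 6.
Posterior ∝ λ^7e^(−4.3λ) · λ^45e^(−6λ) = λ^52e^(−10.3λ), i.e. Gamma(shape=53, rate=10.3).
The mode of a Gamma(a, b) with a ≥ 1 (shape–rate) is (a−1)/b = 52/10.3 ≈ 5.05.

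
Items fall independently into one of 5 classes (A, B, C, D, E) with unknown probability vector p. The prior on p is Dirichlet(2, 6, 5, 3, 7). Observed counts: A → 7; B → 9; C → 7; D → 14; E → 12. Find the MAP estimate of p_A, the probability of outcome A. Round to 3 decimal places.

The posterior is Dirichlet(αᵢ + nᵢ) = Dirichlet(9, 15, 12, 17, 19).
For a Dirichlet(a₁,…,a_K) with all aᵢ > 1, the mode has j-th component (aⱼ − 1)/(Σaᵢ − K).
Here Σaᵢ = 72 and K = 5, so p_A = (9 − 1)/(72 − 5) = 8/67 ≈ 0.119.

MAP estimate of p_A = 0.119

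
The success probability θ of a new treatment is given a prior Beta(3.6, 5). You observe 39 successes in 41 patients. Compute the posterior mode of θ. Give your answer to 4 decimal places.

Prior: Beta(3.6, 5).
Data: 39 successes in 41 trials. The binomial likelihood contributes θ^39(1−θ)^2, so the posterior is Beta(3.6+39, 5+2) = Beta(42.6, 7).
For Beta(a, b) with a, b > 1 the mode is (a−1)/(a+b−2) = 41.6/47.6 ≈ 0.8739.

θ̂_MAP = 0.8739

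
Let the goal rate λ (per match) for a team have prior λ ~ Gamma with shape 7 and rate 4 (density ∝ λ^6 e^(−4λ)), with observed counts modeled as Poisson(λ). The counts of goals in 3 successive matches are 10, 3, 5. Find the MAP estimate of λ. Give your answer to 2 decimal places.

λ̂_MAP = 3.43

Σxᵢ = 10+3+5 = 18, with n = 3.
Posterior ∝ λ^6e^(−4λ) · λ^18e^(−3λ) = λ^24e^(−7λ), i.e. Gamma(shape=25, rate=7).
The mode of a Gamma(a, b) with a ≥ 1 (shape–rate) is (a−1)/b = 24/7 ≈ 3.43.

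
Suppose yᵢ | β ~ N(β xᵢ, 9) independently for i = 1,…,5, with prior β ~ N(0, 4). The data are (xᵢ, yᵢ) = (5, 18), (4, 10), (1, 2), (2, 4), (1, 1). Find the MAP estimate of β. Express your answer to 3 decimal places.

log p(β | y) = −Σ(yᵢ − βxᵢ)²/(2·9) − β²/(2·4) + const.
Setting the derivative to zero: Σxᵢ(yᵢ − βxᵢ)/9 − β/4 = 0, so β = Σxᵢyᵢ / (Σxᵢ² + σ²/τ²).
Σxᵢyᵢ = 5·18 + 4·10 + 1·2 + 2·4 + 1·1 = 141; Σxᵢ² = 47; σ²/τ² = 2.25.
β̂_MAP = 141 / (47 + 2.25) = 141/49.25 ≈ 2.863.

β̂_MAP = 2.863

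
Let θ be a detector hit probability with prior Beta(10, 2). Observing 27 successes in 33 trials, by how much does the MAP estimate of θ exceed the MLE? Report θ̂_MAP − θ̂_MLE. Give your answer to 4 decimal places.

MAP − MLE = 0.0190

Posterior is Beta(37, 8); MAP = (37−1)/(45−2) = 36/43 ≈ 0.83721.
MLE ignores the prior: θ̂_MLE = k/n = 27/33 ≈ 0.81818.
Difference = 36/43 − 27/33 = 9/473 ≈ 0.0190.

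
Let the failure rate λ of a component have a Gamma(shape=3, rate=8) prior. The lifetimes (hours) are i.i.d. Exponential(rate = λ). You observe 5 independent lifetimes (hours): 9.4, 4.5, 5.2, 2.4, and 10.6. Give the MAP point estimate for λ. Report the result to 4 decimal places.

λ̂_MAP = 0.1746

The Exponential(rate=λ) likelihood is ∝ λ^n e^(−λΣtᵢ). Here n = 5 and Σtᵢ = 9.4 + 4.5 + 5.2 + 2.4 + 10.6 = 32.1.
Posterior ∝ λ^2e^(−8λ) · λ^5e^(−32.1λ) = λ^7e^(−40.1λ), i.e. Gamma(8, 40.1).
Mode = (a−1)/b = 7/40.1 ≈ 0.1746.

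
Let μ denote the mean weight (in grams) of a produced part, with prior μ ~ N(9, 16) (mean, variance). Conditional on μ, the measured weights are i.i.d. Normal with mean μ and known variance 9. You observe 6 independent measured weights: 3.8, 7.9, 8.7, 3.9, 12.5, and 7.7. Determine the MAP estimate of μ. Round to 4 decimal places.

n = 6; x̄ = (3.8 + 7.9 + 8.7 + 3.9 + 12.5 + 7.7)/6 = 44.5/6 = 89/12 ≈ 7.4167.
For a Normal prior and Normal likelihood with known variance, the posterior is Normal; its mode equals its mean, the precision-weighted average.
Prior precision 1/σ₀² = 1/16 = 0.0625; data precision n/σ² = 6/9 = 2/3.
μ̂ = (0.0625·9 + (2/3)·(89/12)) / (0.0625 + 2/3) = (793/144)/(35/48) = 793/105 ≈ 7.5524.

μ̂_MAP = 7.5524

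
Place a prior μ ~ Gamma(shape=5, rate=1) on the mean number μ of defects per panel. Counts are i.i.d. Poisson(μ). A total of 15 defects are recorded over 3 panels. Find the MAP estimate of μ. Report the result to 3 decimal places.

Σxᵢ = 15, n = 3.
Posterior ∝ μ^4e^(−1μ) · μ^15e^(−3μ) = μ^19e^(−4μ), i.e. Gamma(shape=20, rate=4).
The mode of a Gamma(a, b) with a ≥ 1 (shape–rate) is (a−1)/b = 19/4 ≈ 4.750.

μ̂_MAP = 4.750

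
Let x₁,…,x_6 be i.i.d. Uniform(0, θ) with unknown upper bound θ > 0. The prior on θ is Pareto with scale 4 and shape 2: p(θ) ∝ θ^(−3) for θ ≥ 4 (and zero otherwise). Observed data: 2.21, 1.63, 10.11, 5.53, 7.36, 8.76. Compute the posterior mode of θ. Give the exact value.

θ̂_MAP = 10.11

The Uniform(0, θ) likelihood is θ^(−n) for θ ≥ max(xᵢ), zero otherwise. Here max(xᵢ) = 10.11.
Posterior ∝ θ^(−3) · θ^(−6) = θ^(−9) on θ ≥ max(4, 10.11) = 10.11.
This density is strictly decreasing in θ, so the posterior mode lies at the lower boundary of the support.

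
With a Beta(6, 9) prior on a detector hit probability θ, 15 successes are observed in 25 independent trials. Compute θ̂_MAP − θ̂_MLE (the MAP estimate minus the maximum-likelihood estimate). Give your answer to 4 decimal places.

Posterior is Beta(21, 19); MAP = (21−1)/(40−2) = 20/38 ≈ 0.52632.
MLE ignores the prior: θ̂_MLE = k/n = 15/25 ≈ 0.60000.
Difference = 20/38 − 15/25 = -7/95 ≈ -0.0737.

MAP − MLE = -0.0737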